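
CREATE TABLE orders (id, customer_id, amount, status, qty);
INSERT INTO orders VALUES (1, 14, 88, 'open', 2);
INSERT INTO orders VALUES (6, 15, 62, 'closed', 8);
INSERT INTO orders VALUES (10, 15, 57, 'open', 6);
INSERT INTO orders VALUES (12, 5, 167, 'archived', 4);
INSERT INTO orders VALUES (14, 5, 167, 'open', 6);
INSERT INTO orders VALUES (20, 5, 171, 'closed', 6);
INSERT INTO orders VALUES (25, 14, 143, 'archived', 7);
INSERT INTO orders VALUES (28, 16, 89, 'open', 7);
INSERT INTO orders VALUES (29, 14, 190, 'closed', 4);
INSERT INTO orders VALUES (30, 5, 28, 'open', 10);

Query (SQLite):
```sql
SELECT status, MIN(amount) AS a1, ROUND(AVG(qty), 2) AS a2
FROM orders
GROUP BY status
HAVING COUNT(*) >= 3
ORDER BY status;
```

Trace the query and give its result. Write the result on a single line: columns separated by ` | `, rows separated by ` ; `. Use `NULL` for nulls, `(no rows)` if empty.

Group orders by status.
Per group compute: MIN(amount), ROUND(AVG(qty), 2).
HAVING: drop groups with fewer than 3 rows.
  archived: ids {12, 25} → MIN(amount)=143, ROUND(AVG(qty), 2)=5.5
  closed: ids {6, 20, 29} → MIN(amount)=62, ROUND(AVG(qty), 2)=6
  open: ids {1, 10, 14, 28, 30} → MIN(amount)=28, ROUND(AVG(qty), 2)=6.2

closed | 62 | 6 ; open | 28 | 6.2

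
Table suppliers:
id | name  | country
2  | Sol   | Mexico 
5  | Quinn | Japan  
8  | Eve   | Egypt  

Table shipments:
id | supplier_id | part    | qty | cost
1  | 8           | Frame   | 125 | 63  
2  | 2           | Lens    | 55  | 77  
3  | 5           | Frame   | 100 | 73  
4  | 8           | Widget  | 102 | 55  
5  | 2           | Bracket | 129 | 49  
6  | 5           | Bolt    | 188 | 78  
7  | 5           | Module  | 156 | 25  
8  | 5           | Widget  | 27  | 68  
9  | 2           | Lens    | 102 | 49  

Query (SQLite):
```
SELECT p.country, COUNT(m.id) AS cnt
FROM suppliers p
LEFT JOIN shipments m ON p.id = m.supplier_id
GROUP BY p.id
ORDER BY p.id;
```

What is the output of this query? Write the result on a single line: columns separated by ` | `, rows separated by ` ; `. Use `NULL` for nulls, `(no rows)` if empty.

LEFT JOIN keeps every suppliers row; unmatched ones get NULL for shipments columns.
Group by suppliers.id and compute COUNT(m.id). COUNT(col) of an all-NULL group is 0.
  2: ids {2, 5, 9} → COUNT(m.id)=3
  5: ids {3, 6, 7, 8} → COUNT(m.id)=4
  8: ids {1, 4} → COUNT(m.id)=2

Mexico | 3 ; Japan | 4 ; Egypt | 2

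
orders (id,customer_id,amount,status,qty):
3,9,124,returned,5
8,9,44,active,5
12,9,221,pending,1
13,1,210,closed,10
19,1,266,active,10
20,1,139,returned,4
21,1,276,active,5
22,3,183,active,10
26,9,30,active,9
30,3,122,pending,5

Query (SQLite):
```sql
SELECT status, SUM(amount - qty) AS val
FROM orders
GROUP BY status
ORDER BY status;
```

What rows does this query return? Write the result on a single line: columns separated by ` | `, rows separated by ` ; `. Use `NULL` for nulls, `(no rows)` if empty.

For each row compute amount - qty.
Group by status; take SUM of the expression per group.
  active: ids {8, 19, 21, 22, 26} → SUM(amount - qty)=760
  closed: ids {13} → SUM(amount - qty)=200
  pending: ids {12, 30} → SUM(amount - qty)=337
  returned: ids {3, 20} → SUM(amount - qty)=254

active | 760 ; closed | 200 ; pending | 337 ; returned | 254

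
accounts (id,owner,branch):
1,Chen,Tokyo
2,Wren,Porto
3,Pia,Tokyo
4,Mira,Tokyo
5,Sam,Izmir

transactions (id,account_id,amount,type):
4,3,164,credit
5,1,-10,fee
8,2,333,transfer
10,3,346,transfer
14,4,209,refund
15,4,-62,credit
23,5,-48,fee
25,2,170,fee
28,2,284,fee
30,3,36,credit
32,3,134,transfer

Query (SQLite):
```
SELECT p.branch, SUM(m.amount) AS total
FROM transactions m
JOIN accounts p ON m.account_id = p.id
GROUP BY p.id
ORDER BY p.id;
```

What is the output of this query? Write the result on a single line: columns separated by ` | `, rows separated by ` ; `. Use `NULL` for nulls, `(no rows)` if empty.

Tokyo | -10 ; Porto | 787 ; Tokyo | 680 ; Tokyo | 147 ; Izmir | -48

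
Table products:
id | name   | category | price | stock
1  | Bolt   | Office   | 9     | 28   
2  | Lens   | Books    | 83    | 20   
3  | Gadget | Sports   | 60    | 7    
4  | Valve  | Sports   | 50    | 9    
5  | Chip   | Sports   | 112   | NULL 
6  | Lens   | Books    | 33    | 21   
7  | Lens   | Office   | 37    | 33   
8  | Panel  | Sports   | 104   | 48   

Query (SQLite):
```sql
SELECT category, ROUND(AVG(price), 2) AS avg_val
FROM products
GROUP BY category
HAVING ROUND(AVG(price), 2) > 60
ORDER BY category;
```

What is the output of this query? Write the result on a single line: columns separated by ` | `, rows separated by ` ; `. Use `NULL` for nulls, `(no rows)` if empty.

Sports | 81.5

Partition products by category; compute ROUND(AVG(price), 2) within each group.
HAVING: keep groups where ROUND(AVG(price), 2) > 60.
  Books: ids {2, 6} → ROUND(AVG(price), 2)=58
  Office: ids {1, 7} → ROUND(AVG(price), 2)=23
  Sports: ids {3, 4, 5, 8} → ROUND(AVG(price), 2)=81.5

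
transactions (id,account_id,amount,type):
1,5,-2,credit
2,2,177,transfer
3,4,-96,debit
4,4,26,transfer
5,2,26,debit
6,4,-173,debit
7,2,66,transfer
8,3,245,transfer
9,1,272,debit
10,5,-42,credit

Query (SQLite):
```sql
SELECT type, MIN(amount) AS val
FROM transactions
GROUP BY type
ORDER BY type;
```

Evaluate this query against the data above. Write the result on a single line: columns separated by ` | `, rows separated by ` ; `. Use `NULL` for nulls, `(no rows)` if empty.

credit | -42 ; debit | -173 ; transfer | 26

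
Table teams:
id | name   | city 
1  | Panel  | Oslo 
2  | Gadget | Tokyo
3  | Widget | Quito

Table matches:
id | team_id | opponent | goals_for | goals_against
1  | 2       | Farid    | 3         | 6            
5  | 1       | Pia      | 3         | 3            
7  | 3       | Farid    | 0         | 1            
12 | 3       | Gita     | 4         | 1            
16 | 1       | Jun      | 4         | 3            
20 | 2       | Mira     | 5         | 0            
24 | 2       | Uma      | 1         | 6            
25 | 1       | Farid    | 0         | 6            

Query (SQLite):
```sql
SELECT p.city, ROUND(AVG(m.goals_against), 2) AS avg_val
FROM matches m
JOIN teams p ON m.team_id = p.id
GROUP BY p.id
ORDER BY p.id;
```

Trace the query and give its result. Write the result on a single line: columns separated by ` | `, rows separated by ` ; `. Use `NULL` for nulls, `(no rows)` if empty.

Oslo | 4 ; Tokyo | 4 ; Quito | 1

Join each matches row to its teams via team_id.
Group joined rows by teams.id; compute ROUND(AVG(m.goals_against), 2) per group.
  1: ids {5, 16, 25} → ROUND(AVG(m.goals_against), 2)=4
  2: ids {1, 20, 24} → ROUND(AVG(m.goals_against), 2)=4
  3: ids {7, 12} → ROUND(AVG(m.goals_against), 2)=1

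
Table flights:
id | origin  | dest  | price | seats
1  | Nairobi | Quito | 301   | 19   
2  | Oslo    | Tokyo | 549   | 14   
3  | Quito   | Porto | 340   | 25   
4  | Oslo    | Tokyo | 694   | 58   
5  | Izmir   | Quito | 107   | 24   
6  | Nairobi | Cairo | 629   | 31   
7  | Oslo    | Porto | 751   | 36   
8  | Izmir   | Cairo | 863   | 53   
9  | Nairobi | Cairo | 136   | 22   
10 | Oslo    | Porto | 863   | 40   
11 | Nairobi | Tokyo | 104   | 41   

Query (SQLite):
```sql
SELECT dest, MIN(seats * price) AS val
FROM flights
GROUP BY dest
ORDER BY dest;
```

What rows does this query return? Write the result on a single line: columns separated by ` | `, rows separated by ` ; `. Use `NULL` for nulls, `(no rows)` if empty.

For each row compute seats * price.
Group by dest; take MIN of the expression per group.
  Cairo: ids {6, 8, 9} → MIN(seats * price)=2992
  Porto: ids {3, 7, 10} → MIN(seats * price)=8500
  Quito: ids {1, 5} → MIN(seats * price)=2568
  Tokyo: ids {2, 4, 11} → MIN(seats * price)=4264

Cairo | 2992 ; Porto | 8500 ; Quito | 2568 ; Tokyo | 4264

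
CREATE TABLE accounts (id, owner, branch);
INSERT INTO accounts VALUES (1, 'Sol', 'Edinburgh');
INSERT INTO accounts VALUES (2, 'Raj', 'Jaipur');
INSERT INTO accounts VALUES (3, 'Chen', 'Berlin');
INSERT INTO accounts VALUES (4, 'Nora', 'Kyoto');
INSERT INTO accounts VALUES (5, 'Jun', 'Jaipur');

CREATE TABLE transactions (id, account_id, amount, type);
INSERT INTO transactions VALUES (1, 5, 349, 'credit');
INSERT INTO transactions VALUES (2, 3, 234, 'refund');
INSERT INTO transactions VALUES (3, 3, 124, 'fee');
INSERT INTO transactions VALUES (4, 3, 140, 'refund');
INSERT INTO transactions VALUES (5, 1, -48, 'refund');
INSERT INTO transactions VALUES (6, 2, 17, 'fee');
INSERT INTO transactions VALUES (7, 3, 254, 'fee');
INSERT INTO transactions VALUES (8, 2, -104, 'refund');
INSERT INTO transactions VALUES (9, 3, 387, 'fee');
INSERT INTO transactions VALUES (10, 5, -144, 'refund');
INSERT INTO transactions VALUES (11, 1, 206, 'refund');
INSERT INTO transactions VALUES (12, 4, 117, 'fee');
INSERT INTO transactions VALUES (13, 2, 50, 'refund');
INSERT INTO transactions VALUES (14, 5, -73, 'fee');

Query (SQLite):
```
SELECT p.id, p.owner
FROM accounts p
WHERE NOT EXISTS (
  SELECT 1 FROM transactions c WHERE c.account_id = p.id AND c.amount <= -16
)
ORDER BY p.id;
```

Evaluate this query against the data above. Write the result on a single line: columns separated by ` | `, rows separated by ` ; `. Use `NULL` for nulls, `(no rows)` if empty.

3 | Chen ; 4 | Nora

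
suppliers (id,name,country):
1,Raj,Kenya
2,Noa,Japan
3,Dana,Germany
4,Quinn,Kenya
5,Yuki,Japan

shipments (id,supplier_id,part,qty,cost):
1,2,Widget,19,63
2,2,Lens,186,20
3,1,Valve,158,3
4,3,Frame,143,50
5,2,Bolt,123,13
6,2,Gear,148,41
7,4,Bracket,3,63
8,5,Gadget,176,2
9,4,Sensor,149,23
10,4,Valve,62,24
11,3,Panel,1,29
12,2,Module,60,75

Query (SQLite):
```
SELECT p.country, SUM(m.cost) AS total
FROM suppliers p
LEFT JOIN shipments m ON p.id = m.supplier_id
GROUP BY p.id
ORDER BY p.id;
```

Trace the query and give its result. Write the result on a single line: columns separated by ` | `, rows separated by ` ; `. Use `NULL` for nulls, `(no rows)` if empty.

Kenya | 3 ; Japan | 212 ; Germany | 79 ; Kenya | 110 ; Japan | 2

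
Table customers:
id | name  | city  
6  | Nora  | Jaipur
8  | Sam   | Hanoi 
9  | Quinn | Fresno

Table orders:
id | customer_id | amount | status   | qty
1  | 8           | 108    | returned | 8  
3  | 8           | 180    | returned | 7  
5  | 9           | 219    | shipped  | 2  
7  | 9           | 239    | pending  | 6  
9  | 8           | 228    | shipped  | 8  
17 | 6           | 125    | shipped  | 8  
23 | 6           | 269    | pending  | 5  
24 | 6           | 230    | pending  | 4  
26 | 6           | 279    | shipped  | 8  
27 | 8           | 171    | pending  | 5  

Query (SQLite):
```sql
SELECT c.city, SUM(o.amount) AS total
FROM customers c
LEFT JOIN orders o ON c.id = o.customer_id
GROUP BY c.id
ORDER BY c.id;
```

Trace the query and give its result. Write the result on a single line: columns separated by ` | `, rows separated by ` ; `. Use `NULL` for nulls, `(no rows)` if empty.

LEFT JOIN keeps every customers row; unmatched ones get NULL for orders columns.
Group by customers.id and compute SUM(o.amount). SUM over an all-NULL group is NULL.
  6: ids {17, 23, 24, 26} → SUM(o.amount)=903
  8: ids {1, 3, 9, 27} → SUM(o.amount)=687
  9: ids {5, 7} → SUM(o.amount)=458

Jaipur | 903 ; Hanoi | 687 ; Fresno | 458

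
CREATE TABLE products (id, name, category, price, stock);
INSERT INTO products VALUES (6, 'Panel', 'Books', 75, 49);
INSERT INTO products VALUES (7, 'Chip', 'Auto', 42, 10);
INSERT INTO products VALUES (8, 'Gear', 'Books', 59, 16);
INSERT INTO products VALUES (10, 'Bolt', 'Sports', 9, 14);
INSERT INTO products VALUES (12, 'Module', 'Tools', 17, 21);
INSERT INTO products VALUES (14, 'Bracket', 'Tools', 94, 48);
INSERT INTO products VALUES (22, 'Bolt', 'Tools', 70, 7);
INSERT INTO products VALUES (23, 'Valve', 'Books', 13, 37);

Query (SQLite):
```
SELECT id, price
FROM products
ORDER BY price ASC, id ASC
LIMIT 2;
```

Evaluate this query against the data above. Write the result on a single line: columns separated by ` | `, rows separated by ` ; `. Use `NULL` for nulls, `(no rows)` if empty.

10 | 9 ; 23 | 13

Sort by price asc, tiebreak id asc: (9, id=10), (13, id=23), (17, id=12), (42, id=7), (59, id=8) …. Take first 2.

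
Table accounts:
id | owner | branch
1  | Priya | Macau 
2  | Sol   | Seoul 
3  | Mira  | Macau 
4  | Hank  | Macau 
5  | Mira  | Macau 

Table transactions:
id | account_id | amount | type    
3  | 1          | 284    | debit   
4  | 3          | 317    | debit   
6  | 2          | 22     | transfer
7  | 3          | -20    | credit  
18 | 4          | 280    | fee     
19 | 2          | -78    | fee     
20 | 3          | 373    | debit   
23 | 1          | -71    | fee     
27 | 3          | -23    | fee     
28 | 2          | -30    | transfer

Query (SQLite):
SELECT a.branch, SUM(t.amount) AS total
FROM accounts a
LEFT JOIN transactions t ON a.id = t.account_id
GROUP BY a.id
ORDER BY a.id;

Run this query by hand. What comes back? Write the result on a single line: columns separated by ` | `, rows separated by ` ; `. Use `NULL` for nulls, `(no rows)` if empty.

Macau | 213 ; Seoul | -86 ; Macau | 647 ; Macau | 280 ; Macau | NULL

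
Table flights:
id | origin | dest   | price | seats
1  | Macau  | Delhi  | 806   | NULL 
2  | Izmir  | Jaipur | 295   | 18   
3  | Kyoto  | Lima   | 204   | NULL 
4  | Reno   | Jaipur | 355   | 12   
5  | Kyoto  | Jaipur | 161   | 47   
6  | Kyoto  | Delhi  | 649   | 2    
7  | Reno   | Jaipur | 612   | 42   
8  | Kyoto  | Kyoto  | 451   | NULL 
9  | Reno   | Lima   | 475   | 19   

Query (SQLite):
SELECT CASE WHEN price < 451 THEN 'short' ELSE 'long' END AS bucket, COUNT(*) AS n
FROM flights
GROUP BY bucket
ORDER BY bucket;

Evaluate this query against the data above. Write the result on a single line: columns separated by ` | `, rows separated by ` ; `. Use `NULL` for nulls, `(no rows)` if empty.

long | 5 ; short | 4

Bucket rows by price < 451 → 'short' else 'long'; count each bucket.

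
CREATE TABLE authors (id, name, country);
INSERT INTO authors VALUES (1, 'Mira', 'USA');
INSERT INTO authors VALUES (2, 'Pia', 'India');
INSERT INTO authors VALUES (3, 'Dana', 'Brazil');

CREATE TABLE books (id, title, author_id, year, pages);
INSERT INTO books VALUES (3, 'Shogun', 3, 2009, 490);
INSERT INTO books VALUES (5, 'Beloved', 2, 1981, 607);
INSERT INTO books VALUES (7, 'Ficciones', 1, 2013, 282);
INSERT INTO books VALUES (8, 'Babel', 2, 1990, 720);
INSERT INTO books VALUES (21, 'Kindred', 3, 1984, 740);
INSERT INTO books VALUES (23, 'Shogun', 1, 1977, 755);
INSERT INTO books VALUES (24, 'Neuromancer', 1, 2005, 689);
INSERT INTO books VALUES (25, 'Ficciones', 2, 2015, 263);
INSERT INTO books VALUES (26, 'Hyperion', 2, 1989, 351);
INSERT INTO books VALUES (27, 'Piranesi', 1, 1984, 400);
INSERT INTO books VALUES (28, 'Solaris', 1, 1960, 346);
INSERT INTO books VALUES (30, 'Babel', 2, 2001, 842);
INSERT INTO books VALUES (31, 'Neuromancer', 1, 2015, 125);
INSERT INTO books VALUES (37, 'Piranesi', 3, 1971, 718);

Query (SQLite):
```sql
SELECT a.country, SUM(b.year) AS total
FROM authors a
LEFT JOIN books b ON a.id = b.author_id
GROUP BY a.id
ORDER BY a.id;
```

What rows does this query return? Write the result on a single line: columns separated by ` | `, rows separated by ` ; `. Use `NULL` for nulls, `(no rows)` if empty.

LEFT JOIN keeps every authors row; unmatched ones get NULL for books columns.
Group by authors.id and compute SUM(b.year). SUM over an all-NULL group is NULL.
  1: ids {7, 23, 24, 27, 28, 31} → SUM(b.year)=11954
  2: ids {5, 8, 25, 26, 30} → SUM(b.year)=9976
  3: ids {3, 21, 37} → SUM(b.year)=5964

USA | 11954 ; India | 9976 ; Brazil | 5964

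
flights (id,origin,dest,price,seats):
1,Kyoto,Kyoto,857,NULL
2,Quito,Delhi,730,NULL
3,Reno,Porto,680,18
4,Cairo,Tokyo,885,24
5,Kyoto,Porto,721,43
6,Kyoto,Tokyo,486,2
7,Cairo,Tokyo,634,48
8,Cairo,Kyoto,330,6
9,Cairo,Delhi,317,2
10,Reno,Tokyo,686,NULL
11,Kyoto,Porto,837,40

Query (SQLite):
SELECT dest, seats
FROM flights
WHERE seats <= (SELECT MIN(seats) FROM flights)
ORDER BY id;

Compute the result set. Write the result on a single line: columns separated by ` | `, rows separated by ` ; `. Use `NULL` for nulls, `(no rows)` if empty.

Scalar subquery: MIN(seats) over all flights rows = 2.
Keep rows where seats <= that value.

Tokyo | 2 ; Delhi | 2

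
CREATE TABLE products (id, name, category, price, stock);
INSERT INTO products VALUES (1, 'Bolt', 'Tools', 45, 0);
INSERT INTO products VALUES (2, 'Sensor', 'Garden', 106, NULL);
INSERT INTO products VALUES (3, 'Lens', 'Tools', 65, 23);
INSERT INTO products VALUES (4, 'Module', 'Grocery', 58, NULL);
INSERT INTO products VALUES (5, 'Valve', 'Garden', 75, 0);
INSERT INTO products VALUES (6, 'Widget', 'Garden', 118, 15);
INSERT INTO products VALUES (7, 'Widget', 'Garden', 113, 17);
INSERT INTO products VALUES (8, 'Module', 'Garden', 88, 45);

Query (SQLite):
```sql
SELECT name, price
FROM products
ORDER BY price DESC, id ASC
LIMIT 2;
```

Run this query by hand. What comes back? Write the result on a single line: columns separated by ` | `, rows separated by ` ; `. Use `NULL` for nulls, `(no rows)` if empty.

Sort by price desc, tiebreak id asc: (118, id=6), (113, id=7), (106, id=2), (88, id=8), (75, id=5) …. Take first 2.

Widget | 118 ; Widget | 113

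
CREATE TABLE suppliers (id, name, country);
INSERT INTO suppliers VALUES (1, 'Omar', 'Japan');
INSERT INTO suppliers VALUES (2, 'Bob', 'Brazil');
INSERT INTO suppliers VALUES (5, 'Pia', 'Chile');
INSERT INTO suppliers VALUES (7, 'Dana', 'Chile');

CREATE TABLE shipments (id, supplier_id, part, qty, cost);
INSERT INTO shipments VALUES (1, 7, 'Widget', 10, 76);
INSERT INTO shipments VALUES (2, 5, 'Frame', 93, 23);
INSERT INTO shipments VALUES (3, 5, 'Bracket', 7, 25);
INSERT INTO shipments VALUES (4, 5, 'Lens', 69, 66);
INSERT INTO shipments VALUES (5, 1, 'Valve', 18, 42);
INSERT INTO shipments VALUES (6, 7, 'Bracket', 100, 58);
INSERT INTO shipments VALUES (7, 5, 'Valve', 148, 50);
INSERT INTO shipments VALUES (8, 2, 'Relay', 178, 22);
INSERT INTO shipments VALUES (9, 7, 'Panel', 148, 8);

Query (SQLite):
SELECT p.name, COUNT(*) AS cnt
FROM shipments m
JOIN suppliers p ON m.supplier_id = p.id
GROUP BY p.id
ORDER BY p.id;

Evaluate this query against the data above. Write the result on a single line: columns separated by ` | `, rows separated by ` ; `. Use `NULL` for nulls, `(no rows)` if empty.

Omar | 1 ; Bob | 1 ; Pia | 4 ; Dana | 3

Join each shipments row to its suppliers via supplier_id.
Group joined rows by suppliers.id; compute COUNT(*) per group.
  1: ids {5} → COUNT(*)=1
  2: ids {8} → COUNT(*)=1
  5: ids {2, 3, 4, 7} → COUNT(*)=4
  7: ids {1, 6, 9} → COUNT(*)=3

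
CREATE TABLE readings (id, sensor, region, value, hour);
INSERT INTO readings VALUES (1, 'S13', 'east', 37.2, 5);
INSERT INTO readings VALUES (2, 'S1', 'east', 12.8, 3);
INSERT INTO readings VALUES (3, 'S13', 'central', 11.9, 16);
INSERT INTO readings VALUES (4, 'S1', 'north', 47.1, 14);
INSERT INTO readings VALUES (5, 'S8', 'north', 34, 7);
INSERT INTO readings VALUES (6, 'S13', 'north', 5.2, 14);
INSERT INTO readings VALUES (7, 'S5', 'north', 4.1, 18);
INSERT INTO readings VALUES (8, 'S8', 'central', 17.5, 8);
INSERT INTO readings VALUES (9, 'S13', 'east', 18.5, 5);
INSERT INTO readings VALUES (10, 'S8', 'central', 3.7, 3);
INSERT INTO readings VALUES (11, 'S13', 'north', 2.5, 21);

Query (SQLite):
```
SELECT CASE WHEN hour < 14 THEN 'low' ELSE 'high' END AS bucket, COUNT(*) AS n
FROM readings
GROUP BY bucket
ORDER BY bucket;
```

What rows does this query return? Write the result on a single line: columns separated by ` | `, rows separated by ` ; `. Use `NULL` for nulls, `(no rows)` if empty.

high | 5 ; low | 6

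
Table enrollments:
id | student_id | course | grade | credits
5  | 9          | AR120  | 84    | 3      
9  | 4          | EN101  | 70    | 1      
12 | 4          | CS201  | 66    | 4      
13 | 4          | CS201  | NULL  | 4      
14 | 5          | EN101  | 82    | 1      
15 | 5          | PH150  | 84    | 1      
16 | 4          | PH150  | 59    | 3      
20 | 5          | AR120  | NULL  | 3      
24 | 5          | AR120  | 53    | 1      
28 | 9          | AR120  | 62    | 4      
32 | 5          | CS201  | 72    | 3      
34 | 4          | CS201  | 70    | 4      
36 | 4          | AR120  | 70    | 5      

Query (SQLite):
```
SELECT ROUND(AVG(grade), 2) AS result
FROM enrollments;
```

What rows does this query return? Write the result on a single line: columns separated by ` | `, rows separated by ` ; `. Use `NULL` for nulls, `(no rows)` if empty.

All grade values: [84, 70, 66, NULL, 82, 84, 59, NULL, 53, 62, 72, 70, 70].
AVG = 772 / 11 (rounded to 2 dp).

70.18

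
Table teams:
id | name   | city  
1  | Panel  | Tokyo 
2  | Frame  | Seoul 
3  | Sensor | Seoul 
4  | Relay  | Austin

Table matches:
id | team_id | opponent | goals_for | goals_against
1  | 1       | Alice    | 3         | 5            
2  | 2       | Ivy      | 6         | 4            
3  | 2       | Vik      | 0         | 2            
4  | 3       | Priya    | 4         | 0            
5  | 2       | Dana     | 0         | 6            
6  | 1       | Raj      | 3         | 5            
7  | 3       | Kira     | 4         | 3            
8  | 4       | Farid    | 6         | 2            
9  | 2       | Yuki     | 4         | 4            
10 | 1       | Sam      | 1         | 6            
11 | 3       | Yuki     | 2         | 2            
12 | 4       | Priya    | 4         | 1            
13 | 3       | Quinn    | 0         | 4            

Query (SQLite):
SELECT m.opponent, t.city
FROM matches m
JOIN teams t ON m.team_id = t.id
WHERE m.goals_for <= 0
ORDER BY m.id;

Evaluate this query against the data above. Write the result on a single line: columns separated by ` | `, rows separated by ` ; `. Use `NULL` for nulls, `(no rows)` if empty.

Each matches row matches the teams row where team_id = teams.id.
Then keep rows with m.goals_for <= 0.

Vik | Seoul ; Dana | Seoul ; Quinn | Seoul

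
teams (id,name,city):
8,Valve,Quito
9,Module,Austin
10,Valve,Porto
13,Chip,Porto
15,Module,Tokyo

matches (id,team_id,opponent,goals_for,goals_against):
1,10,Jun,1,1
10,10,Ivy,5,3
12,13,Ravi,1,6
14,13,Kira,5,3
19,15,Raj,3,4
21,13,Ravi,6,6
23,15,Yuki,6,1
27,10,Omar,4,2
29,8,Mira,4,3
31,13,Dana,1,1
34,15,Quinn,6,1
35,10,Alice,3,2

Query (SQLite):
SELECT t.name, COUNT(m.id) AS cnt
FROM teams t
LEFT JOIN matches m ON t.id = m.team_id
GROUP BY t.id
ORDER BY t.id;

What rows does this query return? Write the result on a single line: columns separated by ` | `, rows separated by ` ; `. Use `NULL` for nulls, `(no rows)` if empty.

LEFT JOIN keeps every teams row; unmatched ones get NULL for matches columns.
Group by teams.id and compute COUNT(m.id). COUNT(col) of an all-NULL group is 0.
  8: ids {29} → COUNT(m.id)=1
  9: ids {—} → COUNT(m.id)=0
  10: ids {1, 10, 27, 35} → COUNT(m.id)=4
  13: ids {12, 14, 21, 31} → COUNT(m.id)=4
  15: ids {19, 23, 34} → COUNT(m.id)=3

Valve | 1 ; Module | 0 ; Valve | 4 ; Chip | 4 ; Module | 3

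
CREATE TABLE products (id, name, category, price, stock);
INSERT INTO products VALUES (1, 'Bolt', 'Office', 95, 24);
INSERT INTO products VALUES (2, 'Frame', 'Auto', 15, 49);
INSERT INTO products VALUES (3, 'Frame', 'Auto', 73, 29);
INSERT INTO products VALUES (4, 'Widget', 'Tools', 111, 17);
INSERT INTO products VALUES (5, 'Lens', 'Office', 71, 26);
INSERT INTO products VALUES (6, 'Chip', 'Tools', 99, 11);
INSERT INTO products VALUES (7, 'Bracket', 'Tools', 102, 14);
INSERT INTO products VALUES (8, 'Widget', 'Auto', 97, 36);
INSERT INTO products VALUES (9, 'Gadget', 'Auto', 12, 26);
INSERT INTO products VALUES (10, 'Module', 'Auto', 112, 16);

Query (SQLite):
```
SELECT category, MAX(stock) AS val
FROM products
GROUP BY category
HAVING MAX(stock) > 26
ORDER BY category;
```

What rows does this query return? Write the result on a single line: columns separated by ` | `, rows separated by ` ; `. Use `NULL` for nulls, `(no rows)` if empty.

Partition products by category; compute MAX(stock) within each group.
HAVING: keep groups where MAX(stock) > 26.
  Auto: ids {2, 3, 8, 9, 10} → MAX(stock)=49
  Office: ids {1, 5} → MAX(stock)=26
  Tools: ids {4, 6, 7} → MAX(stock)=17

Auto | 49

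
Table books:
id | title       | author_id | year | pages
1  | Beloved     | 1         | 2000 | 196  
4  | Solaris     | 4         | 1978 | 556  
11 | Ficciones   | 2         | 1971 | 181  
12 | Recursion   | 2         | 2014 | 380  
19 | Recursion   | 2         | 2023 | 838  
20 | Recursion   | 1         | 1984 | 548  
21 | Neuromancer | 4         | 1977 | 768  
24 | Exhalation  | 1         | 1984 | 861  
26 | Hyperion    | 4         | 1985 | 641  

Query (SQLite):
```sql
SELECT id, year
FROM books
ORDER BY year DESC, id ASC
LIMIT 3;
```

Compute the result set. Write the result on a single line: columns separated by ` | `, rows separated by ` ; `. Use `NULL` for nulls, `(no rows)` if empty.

Sort by year desc, tiebreak id asc: (2023, id=19), (2014, id=12), (2000, id=1), (1985, id=26), (1984, id=20), (1984, id=24) …. Take first 3.

19 | 2023 ; 12 | 2014 ; 1 | 2000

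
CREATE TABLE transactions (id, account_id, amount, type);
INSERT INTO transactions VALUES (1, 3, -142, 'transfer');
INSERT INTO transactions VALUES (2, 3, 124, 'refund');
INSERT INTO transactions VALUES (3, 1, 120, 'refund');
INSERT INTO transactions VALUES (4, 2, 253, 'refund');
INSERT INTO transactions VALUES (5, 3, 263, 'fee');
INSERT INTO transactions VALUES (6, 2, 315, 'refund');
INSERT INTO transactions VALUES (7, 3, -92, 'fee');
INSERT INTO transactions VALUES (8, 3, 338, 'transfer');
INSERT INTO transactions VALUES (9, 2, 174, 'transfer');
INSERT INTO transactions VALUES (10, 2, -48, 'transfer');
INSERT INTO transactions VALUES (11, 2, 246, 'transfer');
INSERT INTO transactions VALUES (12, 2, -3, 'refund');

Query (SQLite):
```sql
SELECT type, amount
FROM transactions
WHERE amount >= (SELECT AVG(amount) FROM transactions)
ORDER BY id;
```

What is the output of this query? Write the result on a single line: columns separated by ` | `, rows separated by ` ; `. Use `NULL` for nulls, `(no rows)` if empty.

Scalar subquery: AVG(amount) over all transactions rows = 129.0.
Keep rows where amount >= that value.

refund | 253 ; fee | 263 ; refund | 315 ; transfer | 338 ; transfer | 174 ; transfer | 246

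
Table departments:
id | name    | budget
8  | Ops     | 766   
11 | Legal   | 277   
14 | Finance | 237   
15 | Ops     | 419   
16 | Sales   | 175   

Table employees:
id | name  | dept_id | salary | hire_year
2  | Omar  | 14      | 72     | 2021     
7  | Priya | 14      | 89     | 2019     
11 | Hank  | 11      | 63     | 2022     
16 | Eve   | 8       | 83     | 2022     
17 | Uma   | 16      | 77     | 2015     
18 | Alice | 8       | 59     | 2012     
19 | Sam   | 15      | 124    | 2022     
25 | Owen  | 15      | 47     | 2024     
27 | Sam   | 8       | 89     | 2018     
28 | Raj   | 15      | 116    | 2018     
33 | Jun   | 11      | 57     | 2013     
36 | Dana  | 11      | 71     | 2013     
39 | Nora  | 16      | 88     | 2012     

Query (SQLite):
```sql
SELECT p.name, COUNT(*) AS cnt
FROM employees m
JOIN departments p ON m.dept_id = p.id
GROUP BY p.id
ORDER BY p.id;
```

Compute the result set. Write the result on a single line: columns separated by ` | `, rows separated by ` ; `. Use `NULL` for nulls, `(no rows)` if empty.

Ops | 3 ; Legal | 3 ; Finance | 2 ; Ops | 3 ; Sales | 2

Join each employees row to its departments via dept_id.
Group joined rows by departments.id; compute COUNT(*) per group.
  8: ids {16, 18, 27} → COUNT(*)=3
  11: ids {11, 33, 36} → COUNT(*)=3
  14: ids {2, 7} → COUNT(*)=2
  15: ids {19, 25, 28} → COUNT(*)=3
  16: ids {17, 39} → COUNT(*)=2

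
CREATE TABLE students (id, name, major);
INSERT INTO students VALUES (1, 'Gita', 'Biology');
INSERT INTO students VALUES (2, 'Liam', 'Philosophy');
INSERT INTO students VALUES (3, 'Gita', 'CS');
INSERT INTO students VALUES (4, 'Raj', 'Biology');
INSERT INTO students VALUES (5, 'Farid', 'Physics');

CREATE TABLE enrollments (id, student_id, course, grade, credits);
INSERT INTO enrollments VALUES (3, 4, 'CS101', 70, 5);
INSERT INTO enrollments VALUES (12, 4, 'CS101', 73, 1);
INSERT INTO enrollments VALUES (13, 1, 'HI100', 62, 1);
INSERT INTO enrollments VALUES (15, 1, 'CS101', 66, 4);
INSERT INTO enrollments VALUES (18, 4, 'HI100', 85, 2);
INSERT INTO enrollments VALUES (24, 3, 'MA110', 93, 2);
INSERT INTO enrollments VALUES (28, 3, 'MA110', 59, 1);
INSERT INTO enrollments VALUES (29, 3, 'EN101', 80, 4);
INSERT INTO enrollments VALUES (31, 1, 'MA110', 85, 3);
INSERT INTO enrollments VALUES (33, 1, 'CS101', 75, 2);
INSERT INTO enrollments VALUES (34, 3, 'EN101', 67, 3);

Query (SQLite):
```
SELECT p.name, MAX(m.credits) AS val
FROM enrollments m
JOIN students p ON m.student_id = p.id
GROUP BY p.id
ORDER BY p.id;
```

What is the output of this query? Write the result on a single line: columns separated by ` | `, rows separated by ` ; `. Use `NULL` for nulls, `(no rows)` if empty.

Join each enrollments row to its students via student_id.
Group joined rows by students.id; compute MAX(m.credits) per group.
  1: ids {13, 15, 31, 33} → MAX(m.credits)=4
  3: ids {24, 28, 29, 34} → MAX(m.credits)=4
  4: ids {3, 12, 18} → MAX(m.credits)=5

Gita | 4 ; Gita | 4 ; Raj | 5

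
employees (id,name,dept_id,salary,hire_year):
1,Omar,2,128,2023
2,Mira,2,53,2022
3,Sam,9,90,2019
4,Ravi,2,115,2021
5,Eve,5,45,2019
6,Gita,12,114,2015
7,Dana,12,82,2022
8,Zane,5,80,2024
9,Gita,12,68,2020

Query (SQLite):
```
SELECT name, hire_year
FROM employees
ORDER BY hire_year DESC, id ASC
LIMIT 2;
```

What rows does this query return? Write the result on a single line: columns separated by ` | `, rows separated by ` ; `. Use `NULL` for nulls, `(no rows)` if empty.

Zane | 2024 ; Omar | 2023

Sort by hire_year desc, tiebreak id asc: (2024, id=8), (2023, id=1), (2022, id=2), (2022, id=7), (2021, id=4) …. Take first 2.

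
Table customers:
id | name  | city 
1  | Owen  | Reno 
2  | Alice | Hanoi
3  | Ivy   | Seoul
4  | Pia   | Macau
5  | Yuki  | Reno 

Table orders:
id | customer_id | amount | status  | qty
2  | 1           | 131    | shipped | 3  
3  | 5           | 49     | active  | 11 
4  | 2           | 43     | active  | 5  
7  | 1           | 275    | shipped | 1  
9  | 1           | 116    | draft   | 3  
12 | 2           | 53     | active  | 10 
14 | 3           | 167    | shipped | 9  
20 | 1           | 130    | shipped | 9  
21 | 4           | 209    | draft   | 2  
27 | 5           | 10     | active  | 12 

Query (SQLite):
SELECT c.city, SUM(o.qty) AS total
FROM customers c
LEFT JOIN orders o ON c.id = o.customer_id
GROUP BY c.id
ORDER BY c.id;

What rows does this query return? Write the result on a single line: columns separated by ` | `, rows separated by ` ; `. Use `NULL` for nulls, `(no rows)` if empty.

LEFT JOIN keeps every customers row; unmatched ones get NULL for orders columns.
Group by customers.id and compute SUM(o.qty). SUM over an all-NULL group is NULL.
  1: ids {2, 7, 9, 20} → SUM(o.qty)=16
  2: ids {4, 12} → SUM(o.qty)=15
  3: ids {14} → SUM(o.qty)=9
  4: ids {21} → SUM(o.qty)=2
  5: ids {3, 27} → SUM(o.qty)=23

Reno | 16 ; Hanoi | 15 ; Seoul | 9 ; Macau | 2 ; Reno | 23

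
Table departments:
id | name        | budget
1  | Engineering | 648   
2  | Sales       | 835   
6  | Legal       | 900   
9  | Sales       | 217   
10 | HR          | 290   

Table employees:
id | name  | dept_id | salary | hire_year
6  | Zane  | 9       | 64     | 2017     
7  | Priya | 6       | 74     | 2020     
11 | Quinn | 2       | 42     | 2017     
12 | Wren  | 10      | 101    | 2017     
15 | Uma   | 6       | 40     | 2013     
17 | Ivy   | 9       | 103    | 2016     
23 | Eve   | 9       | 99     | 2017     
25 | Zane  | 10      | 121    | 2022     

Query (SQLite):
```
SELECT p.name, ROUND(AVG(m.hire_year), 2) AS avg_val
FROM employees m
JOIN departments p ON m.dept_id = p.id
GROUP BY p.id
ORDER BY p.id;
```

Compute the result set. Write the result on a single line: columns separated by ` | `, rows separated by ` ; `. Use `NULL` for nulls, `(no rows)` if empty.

Sales | 2017 ; Legal | 2016.5 ; Sales | 2016.67 ; HR | 2019.5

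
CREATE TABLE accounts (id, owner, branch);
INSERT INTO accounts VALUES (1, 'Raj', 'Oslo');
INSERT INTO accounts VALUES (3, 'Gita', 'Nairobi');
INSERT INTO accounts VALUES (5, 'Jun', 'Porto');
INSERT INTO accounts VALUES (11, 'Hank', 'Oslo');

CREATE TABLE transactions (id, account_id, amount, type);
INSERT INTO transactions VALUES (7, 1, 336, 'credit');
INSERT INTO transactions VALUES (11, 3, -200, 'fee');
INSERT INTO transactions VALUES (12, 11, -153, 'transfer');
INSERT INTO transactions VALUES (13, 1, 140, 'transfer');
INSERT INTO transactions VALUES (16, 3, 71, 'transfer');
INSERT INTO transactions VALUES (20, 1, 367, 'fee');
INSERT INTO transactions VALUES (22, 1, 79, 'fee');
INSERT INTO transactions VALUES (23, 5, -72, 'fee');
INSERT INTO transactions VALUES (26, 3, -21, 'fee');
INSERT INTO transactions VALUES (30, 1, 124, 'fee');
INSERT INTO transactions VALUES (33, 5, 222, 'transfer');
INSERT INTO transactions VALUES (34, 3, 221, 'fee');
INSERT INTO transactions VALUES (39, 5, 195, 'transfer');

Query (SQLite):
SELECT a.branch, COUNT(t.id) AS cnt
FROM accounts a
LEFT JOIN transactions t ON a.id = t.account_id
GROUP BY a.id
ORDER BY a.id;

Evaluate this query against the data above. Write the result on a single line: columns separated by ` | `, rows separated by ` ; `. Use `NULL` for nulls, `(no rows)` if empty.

LEFT JOIN keeps every accounts row; unmatched ones get NULL for transactions columns.
Group by accounts.id and compute COUNT(t.id). COUNT(col) of an all-NULL group is 0.
  1: ids {7, 13, 20, 22, 30} → COUNT(t.id)=5
  3: ids {11, 16, 26, 34} → COUNT(t.id)=4
  5: ids {23, 33, 39} → COUNT(t.id)=3
  11: ids {12} → COUNT(t.id)=1

Oslo | 5 ; Nairobi | 4 ; Porto | 3 ; Oslo | 1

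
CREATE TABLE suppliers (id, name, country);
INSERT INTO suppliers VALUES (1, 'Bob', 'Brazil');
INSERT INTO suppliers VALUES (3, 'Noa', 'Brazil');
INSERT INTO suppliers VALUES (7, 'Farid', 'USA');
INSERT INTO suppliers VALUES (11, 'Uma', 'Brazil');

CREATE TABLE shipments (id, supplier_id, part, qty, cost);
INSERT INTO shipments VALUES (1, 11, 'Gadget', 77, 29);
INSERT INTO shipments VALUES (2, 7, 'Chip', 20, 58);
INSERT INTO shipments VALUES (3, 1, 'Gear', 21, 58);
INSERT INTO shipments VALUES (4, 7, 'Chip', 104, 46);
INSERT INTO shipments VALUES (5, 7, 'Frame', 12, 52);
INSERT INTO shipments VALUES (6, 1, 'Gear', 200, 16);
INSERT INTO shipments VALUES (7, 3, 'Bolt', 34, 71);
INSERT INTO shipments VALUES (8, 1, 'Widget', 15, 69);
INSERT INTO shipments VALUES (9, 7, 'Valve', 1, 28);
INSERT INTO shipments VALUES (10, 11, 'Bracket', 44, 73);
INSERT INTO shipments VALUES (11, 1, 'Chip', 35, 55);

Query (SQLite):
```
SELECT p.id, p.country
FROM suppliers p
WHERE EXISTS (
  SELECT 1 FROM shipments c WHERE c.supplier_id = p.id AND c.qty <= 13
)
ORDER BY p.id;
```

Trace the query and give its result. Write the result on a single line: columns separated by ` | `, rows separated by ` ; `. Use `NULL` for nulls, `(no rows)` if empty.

For each suppliers row, check whether any shipments with matching supplier_id has qty <= 13.
Keep rows where that is true.

7 | USA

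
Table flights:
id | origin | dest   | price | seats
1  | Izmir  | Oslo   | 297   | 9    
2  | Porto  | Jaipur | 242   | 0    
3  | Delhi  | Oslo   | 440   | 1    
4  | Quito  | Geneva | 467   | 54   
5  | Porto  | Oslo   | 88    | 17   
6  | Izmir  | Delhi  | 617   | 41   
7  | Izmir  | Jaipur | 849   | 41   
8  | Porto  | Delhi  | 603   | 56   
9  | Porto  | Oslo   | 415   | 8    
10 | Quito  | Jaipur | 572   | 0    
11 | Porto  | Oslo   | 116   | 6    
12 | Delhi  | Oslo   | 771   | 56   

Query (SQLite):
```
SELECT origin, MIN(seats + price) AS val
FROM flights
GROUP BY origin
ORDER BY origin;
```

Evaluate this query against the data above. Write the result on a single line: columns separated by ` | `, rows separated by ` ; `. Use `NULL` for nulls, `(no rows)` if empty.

For each row compute seats + price.
Group by origin; take MIN of the expression per group.
  Delhi: ids {3, 12} → MIN(seats + price)=441
  Izmir: ids {1, 6, 7} → MIN(seats + price)=306
  Porto: ids {2, 5, 8, 9, 11} → MIN(seats + price)=105
  Quito: ids {4, 10} → MIN(seats + price)=521

Delhi | 441 ; Izmir | 306 ; Porto | 105 ; Quito | 521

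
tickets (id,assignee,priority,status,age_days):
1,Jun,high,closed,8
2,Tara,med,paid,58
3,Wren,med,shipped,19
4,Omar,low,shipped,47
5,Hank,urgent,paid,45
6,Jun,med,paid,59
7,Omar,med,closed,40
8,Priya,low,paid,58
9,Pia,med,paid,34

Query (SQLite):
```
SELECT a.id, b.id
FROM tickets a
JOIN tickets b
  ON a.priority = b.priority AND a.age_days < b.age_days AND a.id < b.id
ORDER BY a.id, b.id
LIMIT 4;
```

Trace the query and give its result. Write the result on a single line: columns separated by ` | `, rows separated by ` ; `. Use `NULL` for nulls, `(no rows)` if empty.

2 | 6 ; 3 | 6 ; 3 | 7 ; 3 | 9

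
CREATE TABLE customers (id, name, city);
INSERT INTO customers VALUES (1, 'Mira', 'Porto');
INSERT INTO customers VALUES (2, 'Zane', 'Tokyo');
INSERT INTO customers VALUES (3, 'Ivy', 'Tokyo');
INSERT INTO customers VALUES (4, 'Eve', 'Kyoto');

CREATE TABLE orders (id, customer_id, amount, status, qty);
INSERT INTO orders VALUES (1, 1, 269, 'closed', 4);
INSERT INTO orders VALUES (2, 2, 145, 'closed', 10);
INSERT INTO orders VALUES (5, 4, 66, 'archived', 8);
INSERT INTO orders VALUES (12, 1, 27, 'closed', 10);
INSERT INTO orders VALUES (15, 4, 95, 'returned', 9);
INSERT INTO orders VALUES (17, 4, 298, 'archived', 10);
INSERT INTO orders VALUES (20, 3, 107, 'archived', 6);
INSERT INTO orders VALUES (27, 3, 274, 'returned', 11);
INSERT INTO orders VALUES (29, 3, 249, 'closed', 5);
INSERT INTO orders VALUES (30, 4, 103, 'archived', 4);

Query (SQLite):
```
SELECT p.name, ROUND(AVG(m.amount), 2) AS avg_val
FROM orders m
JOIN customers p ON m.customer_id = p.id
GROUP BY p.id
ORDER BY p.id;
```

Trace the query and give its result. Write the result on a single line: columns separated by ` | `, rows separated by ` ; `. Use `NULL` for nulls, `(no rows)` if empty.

Mira | 148 ; Zane | 145 ; Ivy | 210 ; Eve | 140.5

Join each orders row to its customers via customer_id.
Group joined rows by customers.id; compute ROUND(AVG(m.amount), 2) per group.
  1: ids {1, 12} → ROUND(AVG(m.amount), 2)=148
  2: ids {2} → ROUND(AVG(m.amount), 2)=145
  3: ids {20, 27, 29} → ROUND(AVG(m.amount), 2)=210
  4: ids {5, 15, 17, 30} → ROUND(AVG(m.amount), 2)=140.5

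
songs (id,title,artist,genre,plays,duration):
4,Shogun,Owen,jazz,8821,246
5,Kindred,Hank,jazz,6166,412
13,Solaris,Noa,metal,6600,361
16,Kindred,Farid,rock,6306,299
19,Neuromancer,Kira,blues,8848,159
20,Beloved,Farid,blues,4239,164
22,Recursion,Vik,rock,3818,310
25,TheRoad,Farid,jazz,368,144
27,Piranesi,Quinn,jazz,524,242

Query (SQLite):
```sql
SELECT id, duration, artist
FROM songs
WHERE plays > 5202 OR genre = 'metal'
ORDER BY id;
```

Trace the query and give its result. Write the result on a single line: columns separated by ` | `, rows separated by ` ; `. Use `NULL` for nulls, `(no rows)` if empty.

4 | 246 | Owen ; 5 | 412 | Hank ; 13 | 361 | Noa ; 16 | 299 | Farid ; 19 | 159 | Kira

plays > 5202: ids {4, 5, 13, 16, 19}
genre = 'metal': ids {13}
Combine with OR.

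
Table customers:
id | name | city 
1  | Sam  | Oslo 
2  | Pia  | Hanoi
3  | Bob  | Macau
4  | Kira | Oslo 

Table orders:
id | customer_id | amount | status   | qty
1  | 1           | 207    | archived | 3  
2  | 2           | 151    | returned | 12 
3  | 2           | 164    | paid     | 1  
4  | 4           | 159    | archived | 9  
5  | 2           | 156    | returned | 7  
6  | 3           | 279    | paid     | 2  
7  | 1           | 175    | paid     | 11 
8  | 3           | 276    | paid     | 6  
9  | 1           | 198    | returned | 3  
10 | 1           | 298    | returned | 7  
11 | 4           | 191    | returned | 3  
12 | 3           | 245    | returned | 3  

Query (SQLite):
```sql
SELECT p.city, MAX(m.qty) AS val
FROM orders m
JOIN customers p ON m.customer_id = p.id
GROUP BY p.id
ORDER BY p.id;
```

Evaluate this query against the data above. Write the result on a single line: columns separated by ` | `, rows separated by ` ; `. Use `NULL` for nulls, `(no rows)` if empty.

Oslo | 11 ; Hanoi | 12 ; Macau | 6 ; Oslo | 9

Join each orders row to its customers via customer_id.
Group joined rows by customers.id; compute MAX(m.qty) per group.
  1: ids {1, 7, 9, 10} → MAX(m.qty)=11
  2: ids {2, 3, 5} → MAX(m.qty)=12
  3: ids {6, 8, 12} → MAX(m.qty)=6
  4: ids {4, 11} → MAX(m.qty)=9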